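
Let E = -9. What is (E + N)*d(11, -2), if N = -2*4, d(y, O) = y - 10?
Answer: -17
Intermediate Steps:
d(y, O) = -10 + y
N = -8
(E + N)*d(11, -2) = (-9 - 8)*(-10 + 11) = -17*1 = -17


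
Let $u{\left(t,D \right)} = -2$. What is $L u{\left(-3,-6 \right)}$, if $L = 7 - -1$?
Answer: $-16$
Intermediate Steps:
$L = 8$ ($L = 7 + 1 = 8$)
$L u{\left(-3,-6 \right)} = 8 \left(-2\right) = -16$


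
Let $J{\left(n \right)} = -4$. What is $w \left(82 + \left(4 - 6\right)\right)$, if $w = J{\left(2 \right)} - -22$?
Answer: $1440$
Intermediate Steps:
$w = 18$ ($w = -4 - -22 = -4 + 22 = 18$)
$w \left(82 + \left(4 - 6\right)\right) = 18 \left(82 + \left(4 - 6\right)\right) = 18 \left(82 - 2\right) = 18 \cdot 80 = 1440$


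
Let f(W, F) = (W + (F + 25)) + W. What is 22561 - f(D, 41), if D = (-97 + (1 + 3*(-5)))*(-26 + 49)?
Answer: 27601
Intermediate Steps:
D = -2553 (D = (-97 + (1 - 15))*23 = (-97 - 14)*23 = -111*23 = -2553)
f(W, F) = 25 + F + 2*W (f(W, F) = (W + (25 + F)) + W = (25 + F + W) + W = 25 + F + 2*W)
22561 - f(D, 41) = 22561 - (25 + 41 + 2*(-2553)) = 22561 - (25 + 41 - 5106) = 22561 - 1*(-5040) = 22561 + 5040 = 27601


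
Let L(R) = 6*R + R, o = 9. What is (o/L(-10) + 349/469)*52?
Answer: 75062/2345 ≈ 32.009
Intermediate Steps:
L(R) = 7*R
(o/L(-10) + 349/469)*52 = (9/((7*(-10))) + 349/469)*52 = (9/(-70) + 349*(1/469))*52 = (9*(-1/70) + 349/469)*52 = (-9/70 + 349/469)*52 = (2887/4690)*52 = 75062/2345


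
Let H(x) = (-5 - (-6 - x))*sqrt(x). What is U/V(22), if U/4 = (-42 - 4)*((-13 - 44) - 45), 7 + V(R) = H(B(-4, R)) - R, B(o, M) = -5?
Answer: -181424/307 + 25024*I*sqrt(5)/307 ≈ -590.96 + 182.27*I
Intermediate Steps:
H(x) = sqrt(x)*(1 + x) (H(x) = (-5 + (6 + x))*sqrt(x) = (1 + x)*sqrt(x) = sqrt(x)*(1 + x))
V(R) = -7 - R - 4*I*sqrt(5) (V(R) = -7 + (sqrt(-5)*(1 - 5) - R) = -7 + ((I*sqrt(5))*(-4) - R) = -7 + (-4*I*sqrt(5) - R) = -7 + (-R - 4*I*sqrt(5)) = -7 - R - 4*I*sqrt(5))
U = 18768 (U = 4*((-42 - 4)*((-13 - 44) - 45)) = 4*(-46*(-57 - 45)) = 4*(-46*(-102)) = 4*4692 = 18768)
U/V(22) = 18768/(-7 - 1*22 - 4*I*sqrt(5)) = 18768/(-7 - 22 - 4*I*sqrt(5)) = 18768/(-29 - 4*I*sqrt(5))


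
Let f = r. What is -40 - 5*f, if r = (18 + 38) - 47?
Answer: -85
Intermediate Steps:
r = 9 (r = 56 - 47 = 9)
f = 9
-40 - 5*f = -40 - 5*9 = -40 - 45 = -85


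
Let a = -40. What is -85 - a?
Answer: -45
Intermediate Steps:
-85 - a = -85 - 1*(-40) = -85 + 40 = -45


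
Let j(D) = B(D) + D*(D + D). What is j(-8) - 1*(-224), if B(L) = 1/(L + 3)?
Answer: 1759/5 ≈ 351.80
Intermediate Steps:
B(L) = 1/(3 + L)
j(D) = 1/(3 + D) + 2*D² (j(D) = 1/(3 + D) + D*(D + D) = 1/(3 + D) + D*(2*D) = 1/(3 + D) + 2*D²)
j(-8) - 1*(-224) = (1 + 2*(-8)²*(3 - 8))/(3 - 8) - 1*(-224) = (1 + 2*64*(-5))/(-5) + 224 = -(1 - 640)/5 + 224 = -⅕*(-639) + 224 = 639/5 + 224 = 1759/5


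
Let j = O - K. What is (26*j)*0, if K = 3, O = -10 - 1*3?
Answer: 0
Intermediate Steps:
O = -13 (O = -10 - 3 = -13)
j = -16 (j = -13 - 1*3 = -13 - 3 = -16)
(26*j)*0 = (26*(-16))*0 = -416*0 = 0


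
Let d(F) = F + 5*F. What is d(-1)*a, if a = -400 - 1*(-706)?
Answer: -1836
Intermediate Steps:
a = 306 (a = -400 + 706 = 306)
d(F) = 6*F
d(-1)*a = (6*(-1))*306 = -6*306 = -1836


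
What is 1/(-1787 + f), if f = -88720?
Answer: -1/90507 ≈ -1.1049e-5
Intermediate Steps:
1/(-1787 + f) = 1/(-1787 - 88720) = 1/(-90507) = -1/90507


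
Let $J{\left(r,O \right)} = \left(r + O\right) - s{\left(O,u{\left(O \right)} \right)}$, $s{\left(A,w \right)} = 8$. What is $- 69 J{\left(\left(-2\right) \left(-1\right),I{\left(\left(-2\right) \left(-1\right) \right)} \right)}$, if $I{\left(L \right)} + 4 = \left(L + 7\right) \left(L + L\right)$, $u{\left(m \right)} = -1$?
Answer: $-1794$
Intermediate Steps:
$I{\left(L \right)} = -4 + 2 L \left(7 + L\right)$ ($I{\left(L \right)} = -4 + \left(L + 7\right) \left(L + L\right) = -4 + \left(7 + L\right) 2 L = -4 + 2 L \left(7 + L\right)$)
$J{\left(r,O \right)} = -8 + O + r$ ($J{\left(r,O \right)} = \left(r + O\right) - 8 = \left(O + r\right) - 8 = -8 + O + r$)
$- 69 J{\left(\left(-2\right) \left(-1\right),I{\left(\left(-2\right) \left(-1\right) \right)} \right)} = - 69 \left(-8 + \left(-4 + 2 \left(\left(-2\right) \left(-1\right)\right)^{2} + 14 \left(\left(-2\right) \left(-1\right)\right)\right) - -2\right) = - 69 \left(-8 + \left(-4 + 2 \cdot 2^{2} + 14 \cdot 2\right) + 2\right) = - 69 \left(-8 + \left(-4 + 2 \cdot 4 + 28\right) + 2\right) = - 69 \left(-8 + \left(-4 + 8 + 28\right) + 2\right) = - 69 \left(-8 + 32 + 2\right) = \left(-69\right) 26 = -1794$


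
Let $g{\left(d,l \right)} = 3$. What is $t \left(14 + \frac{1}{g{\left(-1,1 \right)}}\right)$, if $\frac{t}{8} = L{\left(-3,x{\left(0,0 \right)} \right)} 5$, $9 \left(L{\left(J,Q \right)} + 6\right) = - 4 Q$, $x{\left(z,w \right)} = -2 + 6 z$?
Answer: $- \frac{79120}{27} \approx -2930.4$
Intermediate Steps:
$L{\left(J,Q \right)} = -6 - \frac{4 Q}{9}$ ($L{\left(J,Q \right)} = -6 + \frac{\left(-4\right) Q}{9} = -6 - \frac{4 Q}{9}$)
$t = - \frac{1840}{9}$ ($t = 8 \left(-6 - \frac{4 \left(-2 + 6 \cdot 0\right)}{9}\right) 5 = 8 \left(-6 - \frac{4 \left(-2 + 0\right)}{9}\right) 5 = 8 \left(-6 - - \frac{8}{9}\right) 5 = 8 \left(-6 + \frac{8}{9}\right) 5 = 8 \left(\left(- \frac{46}{9}\right) 5\right) = 8 \left(- \frac{230}{9}\right) = - \frac{1840}{9} \approx -204.44$)
$t \left(14 + \frac{1}{g{\left(-1,1 \right)}}\right) = - \frac{1840 \left(14 + \frac{1}{3}\right)}{9} = \left(- \frac{1840}{9}\right) \frac{43}{3} = - \frac{79120}{27}$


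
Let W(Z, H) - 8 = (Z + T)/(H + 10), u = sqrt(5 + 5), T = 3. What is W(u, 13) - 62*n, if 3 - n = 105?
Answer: 145639/23 + sqrt(10)/23 ≈ 6332.3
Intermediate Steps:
u = sqrt(10) ≈ 3.1623
W(Z, H) = 8 + (3 + Z)/(10 + H) (W(Z, H) = 8 + (Z + 3)/(H + 10) = 8 + (3 + Z)/(10 + H))
n = -102 (n = 3 - 1*105 = 3 - 105 = -102)
W(u, 13) - 62*n = (83 + sqrt(10) + 8*13)/(10 + 13) - 62*(-102) = (83 + sqrt(10) + 104)/23 + 6324 = (187 + sqrt(10))/23 + 6324 = (187/23 + sqrt(10)/23) + 6324 = 145639/23 + sqrt(10)/23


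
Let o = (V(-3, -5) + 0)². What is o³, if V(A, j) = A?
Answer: 729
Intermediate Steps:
o = 9 (o = (-3 + 0)² = (-3)² = 9)
o³ = 9³ = 729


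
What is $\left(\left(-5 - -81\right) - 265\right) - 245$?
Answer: $-434$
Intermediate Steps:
$\left(\left(-5 - -81\right) - 265\right) - 245 = \left(\left(-5 + 81\right) - 265\right) - 245 = \left(76 - 265\right) - 245 = -189 - 245 = -434$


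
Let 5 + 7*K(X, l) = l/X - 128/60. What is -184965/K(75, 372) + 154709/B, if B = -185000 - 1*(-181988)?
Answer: 292459936933/490956 ≈ 5.9570e+5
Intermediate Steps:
K(X, l) = -107/105 + l/(7*X) (K(X, l) = -5/7 + (l/X - 128/60)/7 = -5/7 + (l/X - 128*1/60)/7 = -5/7 + (l/X - 32/15)/7 = -5/7 + (-32/15 + l/X)/7 = -5/7 + (-32/105 + l/(7*X)) = -107/105 + l/(7*X))
B = -3012 (B = -185000 + 181988 = -3012)
-184965/K(75, 372) + 154709/B = -184965/(-107/105 + (⅐)*372/75) + 154709/(-3012) = -184965/(-107/105 + (⅐)*372*(1/75)) + 154709*(-1/3012) = -184965/(-107/105 + 124/175) - 154709/3012 = -184965/(-163/525) - 154709/3012 = -184965*(-525/163) - 154709/3012 = 97106625/163 - 154709/3012 = 292459936933/490956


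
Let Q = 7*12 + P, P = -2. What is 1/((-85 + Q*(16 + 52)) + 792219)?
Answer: 1/797710 ≈ 1.2536e-6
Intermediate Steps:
Q = 82 (Q = 7*12 - 2 = 84 - 2 = 82)
1/((-85 + Q*(16 + 52)) + 792219) = 1/((-85 + 82*(16 + 52)) + 792219) = 1/((-85 + 82*68) + 792219) = 1/((-85 + 5576) + 792219) = 1/(5491 + 792219) = 1/797710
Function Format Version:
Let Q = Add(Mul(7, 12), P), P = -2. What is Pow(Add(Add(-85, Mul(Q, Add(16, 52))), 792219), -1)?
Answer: Rational(1, 797710) ≈ 1.2536e-6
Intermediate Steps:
Q = 82 (Q = Add(Mul(7, 12), -2) = Add(84, -2) = 82)
Pow(Add(Add(-85, Mul(Q, Add(16, 52))), 792219), -1) = Pow(Add(Add(-85, Mul(82, Add(16, 52))), 792219), -1) = Pow(Add(Add(-85, Mul(82, 68)), 792219), -1) = Pow(Add(Add(-85, 5576), 792219), -1) = Pow(Add(5491, 792219), -1) = Pow(797710, -1) = Rational(1, 797710)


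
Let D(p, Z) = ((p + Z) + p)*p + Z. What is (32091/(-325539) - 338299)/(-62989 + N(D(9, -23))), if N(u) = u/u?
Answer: 9177462521/1708754211 ≈ 5.3708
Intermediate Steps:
D(p, Z) = Z + p*(Z + 2*p) (D(p, Z) = ((Z + p) + p)*p + Z = (Z + 2*p)*p + Z = p*(Z + 2*p) + Z = Z + p*(Z + 2*p))
N(u) = 1
(32091/(-325539) - 338299)/(-62989 + N(D(9, -23))) = (32091/(-325539) - 338299)/(-62989 + 1) = (32091*(-1/325539) - 338299)/(-62988) = (-10697/108513 - 338299)*(-1/62988) = -36709850084/108513*(-1/62988) = 9177462521/1708754211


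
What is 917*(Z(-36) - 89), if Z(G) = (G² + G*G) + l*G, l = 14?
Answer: 1833083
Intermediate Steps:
Z(G) = 2*G² + 14*G (Z(G) = (G² + G*G) + 14*G = (G² + G²) + 14*G = 2*G² + 14*G)
917*(Z(-36) - 89) = 917*(2*(-36)*(7 - 36) - 89) = 917*(2*(-36)*(-29) - 89) = 917*(2088 - 89) = 917*1999 = 1833083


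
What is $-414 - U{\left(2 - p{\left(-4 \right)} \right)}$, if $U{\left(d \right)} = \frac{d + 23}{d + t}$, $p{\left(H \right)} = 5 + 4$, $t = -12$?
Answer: $- \frac{7850}{19} \approx -413.16$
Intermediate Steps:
$p{\left(H \right)} = 9$
$U{\left(d \right)} = \frac{23 + d}{-12 + d}$ ($U{\left(d \right)} = \frac{d + 23}{d - 12} = \frac{23 + d}{-12 + d}$)
$-414 - U{\left(2 - p{\left(-4 \right)} \right)} = -414 - \frac{23 + \left(2 - 9\right)}{-12 + \left(2 - 9\right)} = -414 - \frac{23 - 7}{-12 - 7} = -414 - \frac{1}{-19} \cdot 16 = -414 - \left(- \frac{1}{19}\right) 16 = -414 - - \frac{16}{19} = -414 + \frac{16}{19} = - \frac{7850}{19}$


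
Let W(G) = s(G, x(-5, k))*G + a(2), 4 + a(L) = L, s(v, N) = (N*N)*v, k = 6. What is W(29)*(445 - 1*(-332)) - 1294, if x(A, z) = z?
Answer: 23521604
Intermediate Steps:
s(v, N) = v*N² (s(v, N) = N²*v = v*N²)
a(L) = -4 + L
W(G) = -2 + 36*G² (W(G) = (G*6²)*G + (-4 + 2) = (G*36)*G - 2 = (36*G)*G - 2 = 36*G² - 2 = -2 + 36*G²)
W(29)*(445 - 1*(-332)) - 1294 = (-2 + 36*29²)*(445 - 1*(-332)) - 1294 = (-2 + 36*841)*(445 + 332) - 1294 = (-2 + 30276)*777 - 1294 = 30274*777 - 1294 = 23522898 - 1294 = 23521604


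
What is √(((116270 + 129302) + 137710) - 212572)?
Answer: √170710 ≈ 413.17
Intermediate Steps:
√(((116270 + 129302) + 137710) - 212572) = √((245572 + 137710) - 212572) = √(383282 - 212572) = √170710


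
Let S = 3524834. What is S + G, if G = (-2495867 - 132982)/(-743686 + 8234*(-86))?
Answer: 5117391878389/1451810 ≈ 3.5248e+6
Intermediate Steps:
G = 2628849/1451810 (G = -2628849/(-743686 - 708124) = -2628849/(-1451810) = -2628849*(-1/1451810) = 2628849/1451810 ≈ 1.8107)
S + G = 3524834 + 2628849/1451810 = 5117391878389/1451810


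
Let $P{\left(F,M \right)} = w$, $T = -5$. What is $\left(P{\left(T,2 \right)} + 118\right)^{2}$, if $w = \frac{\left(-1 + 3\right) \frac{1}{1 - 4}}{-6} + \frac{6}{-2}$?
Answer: $\frac{1073296}{81} \approx 13251.0$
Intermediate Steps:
$w = - \frac{26}{9}$ ($w = \frac{2}{-3} \left(- \frac{1}{6}\right) + 6 \left(- \frac{1}{2}\right) = 2 \left(- \frac{1}{3}\right) \left(- \frac{1}{6}\right) - 3 = \left(- \frac{2}{3}\right) \left(- \frac{1}{6}\right) - 3 = \frac{1}{9} - 3 = - \frac{26}{9} \approx -2.8889$)
$P{\left(F,M \right)} = - \frac{26}{9}$
$\left(P{\left(T,2 \right)} + 118\right)^{2} = \left(- \frac{26}{9} + 118\right)^{2} = \left(\frac{1036}{9}\right)^{2} = \frac{1073296}{81}$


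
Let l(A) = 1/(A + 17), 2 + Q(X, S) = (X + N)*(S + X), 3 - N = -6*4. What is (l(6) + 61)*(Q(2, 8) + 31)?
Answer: 447876/23 ≈ 19473.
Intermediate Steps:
N = 27 (N = 3 - (-6)*4 = 3 - 1*(-24) = 3 + 24 = 27)
Q(X, S) = -2 + (27 + X)*(S + X) (Q(X, S) = -2 + (X + 27)*(S + X) = -2 + (27 + X)*(S + X))
l(A) = 1/(17 + A)
(l(6) + 61)*(Q(2, 8) + 31) = (1/(17 + 6) + 61)*((-2 + 2² + 27*8 + 27*2 + 8*2) + 31) = (1/23 + 61)*((-2 + 4 + 216 + 54 + 16) + 31) = (1/23 + 61)*(288 + 31) = (1404/23)*319 = 447876/23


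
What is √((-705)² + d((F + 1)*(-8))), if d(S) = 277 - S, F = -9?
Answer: √497238 ≈ 705.15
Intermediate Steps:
√((-705)² + d((F + 1)*(-8))) = √((-705)² + (277 - (-9 + 1)*(-8))) = √(497025 + (277 - (-8)*(-8))) = √(497025 + (277 - 1*64)) = √(497025 + (277 - 64)) = √(497025 + 213) = √497238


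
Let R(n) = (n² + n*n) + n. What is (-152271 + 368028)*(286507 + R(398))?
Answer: 130255305741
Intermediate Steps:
R(n) = n + 2*n² (R(n) = (n² + n²) + n = 2*n² + n = n + 2*n²)
(-152271 + 368028)*(286507 + R(398)) = (-152271 + 368028)*(286507 + 398*(1 + 2*398)) = 215757*(286507 + 398*(1 + 796)) = 215757*(286507 + 398*797) = 215757*(286507 + 317206) = 215757*603713 = 130255305741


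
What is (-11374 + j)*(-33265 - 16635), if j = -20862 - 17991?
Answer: 2506327300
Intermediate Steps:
j = -38853
(-11374 + j)*(-33265 - 16635) = (-11374 - 38853)*(-33265 - 16635) = -50227*(-49900) = 2506327300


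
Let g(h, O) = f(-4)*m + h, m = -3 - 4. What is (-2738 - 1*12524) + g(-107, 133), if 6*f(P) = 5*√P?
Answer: -15369 - 35*I/3 ≈ -15369.0 - 11.667*I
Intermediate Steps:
m = -7
f(P) = 5*√P/6 (f(P) = (5*√P)/6 = 5*√P/6)
g(h, O) = h - 35*I/3 (g(h, O) = (5*√(-4)/6)*(-7) + h = (5*(2*I)/6)*(-7) + h = (5*I/3)*(-7) + h = -35*I/3 + h = h - 35*I/3)
(-2738 - 1*12524) + g(-107, 133) = (-2738 - 1*12524) + (-107 - 35*I/3) = (-2738 - 12524) + (-107 - 35*I/3) = -15262 + (-107 - 35*I/3) = -15369 - 35*I/3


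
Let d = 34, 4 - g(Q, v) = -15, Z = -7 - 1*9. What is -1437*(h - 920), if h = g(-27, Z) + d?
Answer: 1245879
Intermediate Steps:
Z = -16 (Z = -7 - 9 = -16)
g(Q, v) = 19 (g(Q, v) = 4 - 1*(-15) = 4 + 15 = 19)
h = 53 (h = 19 + 34 = 53)
-1437*(h - 920) = -1437*(53 - 920) = -1437*(-867) = 1245879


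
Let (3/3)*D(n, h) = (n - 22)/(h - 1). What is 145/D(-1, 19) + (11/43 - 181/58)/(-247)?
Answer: -1607642645/14168414 ≈ -113.47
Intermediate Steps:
D(n, h) = (-22 + n)/(-1 + h) (D(n, h) = (n - 22)/(h - 1) = (-22 + n)/(-1 + h))
145/D(-1, 19) + (11/43 - 181/58)/(-247) = 145/(((-22 - 1)/(-1 + 19))) + (11/43 - 181/58)/(-247) = 145/((-23/18)) + (11*(1/43) - 181*1/58)*(-1/247) = 145/(((1/18)*(-23))) + (11/43 - 181/58)*(-1/247) = 145/(-23/18) - 7145/2494*(-1/247) = 145*(-18/23) + 7145/616018 = -2610/23 + 7145/616018 = -1607642645/14168414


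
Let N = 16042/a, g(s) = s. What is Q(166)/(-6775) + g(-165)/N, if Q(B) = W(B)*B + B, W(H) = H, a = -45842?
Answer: 25400454713/54342275 ≈ 467.42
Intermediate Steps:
Q(B) = B + B² (Q(B) = B*B + B = B² + B = B + B²)
N = -8021/22921 (N = 16042/(-45842) = 16042*(-1/45842) = -8021/22921 ≈ -0.34994)
Q(166)/(-6775) + g(-165)/N = (166*(1 + 166))/(-6775) - 165/(-8021/22921) = (166*167)*(-1/6775) - 165*(-22921/8021) = 27722*(-1/6775) + 3781965/8021 = -27722/6775 + 3781965/8021 = 25400454713/54342275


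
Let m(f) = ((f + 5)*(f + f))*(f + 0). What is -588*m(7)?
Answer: -691488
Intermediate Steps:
m(f) = 2*f²*(5 + f) (m(f) = ((5 + f)*(2*f))*f = (2*f*(5 + f))*f = 2*f²*(5 + f))
-588*m(7) = -1176*7²*(5 + 7) = -1176*49*12 = -588*1176 = -691488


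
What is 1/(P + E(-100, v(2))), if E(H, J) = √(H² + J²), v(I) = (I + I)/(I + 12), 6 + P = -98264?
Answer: -2407615/236596081048 - 7*√122501/236596081048 ≈ -1.0186e-5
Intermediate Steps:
P = -98270 (P = -6 - 98264 = -98270)
v(I) = 2*I/(12 + I) (v(I) = (2*I)/(12 + I) = 2*I/(12 + I))
1/(P + E(-100, v(2))) = 1/(-98270 + √((-100)² + (2*2/(12 + 2))²)) = 1/(-98270 + √(10000 + (2*2/14)²)) = 1/(-98270 + √(10000 + (2*2*(1/14))²)) = 1/(-98270 + √(10000 + (2/7)²)) = 1/(-98270 + √(10000 + 4/49)) = 1/(-98270 + √(490004/49)) = 1/(-98270 + 2*√122501/7)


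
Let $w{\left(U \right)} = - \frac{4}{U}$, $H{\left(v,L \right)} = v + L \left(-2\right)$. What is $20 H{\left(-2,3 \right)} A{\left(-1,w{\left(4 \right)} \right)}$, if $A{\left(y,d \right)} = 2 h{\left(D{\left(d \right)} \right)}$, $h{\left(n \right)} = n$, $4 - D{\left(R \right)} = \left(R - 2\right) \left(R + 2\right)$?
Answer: $-2240$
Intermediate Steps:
$D{\left(R \right)} = 4 - \left(-2 + R\right) \left(2 + R\right)$ ($D{\left(R \right)} = 4 - \left(R - 2\right) \left(R + 2\right) = 4 - \left(-2 + R\right) \left(2 + R\right)$)
$H{\left(v,L \right)} = v - 2 L$
$A{\left(y,d \right)} = 16 - 2 d^{2}$ ($A{\left(y,d \right)} = 2 \left(8 - d^{2}\right) = 16 - 2 d^{2}$)
$20 H{\left(-2,3 \right)} A{\left(-1,w{\left(4 \right)} \right)} = 20 \left(-2 - 6\right) \left(16 - 2 \left(- \frac{4}{4}\right)^{2}\right) = 20 \left(-2 - 6\right) \left(16 - 2 \left(\left(-4\right) \frac{1}{4}\right)^{2}\right) = 20 \left(-8\right) \left(16 - 2 \left(-1\right)^{2}\right) = - 160 \left(16 - 2\right) = \left(-160\right) 14 = -2240$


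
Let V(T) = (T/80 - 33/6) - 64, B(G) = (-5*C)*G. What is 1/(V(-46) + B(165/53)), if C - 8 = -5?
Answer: -2120/247559 ≈ -0.0085636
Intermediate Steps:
C = 3 (C = 8 - 5 = 3)
B(G) = -15*G (B(G) = (-5*3)*G = -15*G)
V(T) = -139/2 + T/80 (V(T) = (T*(1/80) - 33*1/6) - 64 = (T/80 - 11/2) - 64 = (-11/2 + T/80) - 64 = -139/2 + T/80)
1/(V(-46) + B(165/53)) = 1/((-139/2 + (1/80)*(-46)) - 2475/53) = 1/((-139/2 - 23/40) - 2475/53) = 1/(-2803/40 - 15*165/53) = 1/(-2803/40 - 2475/53) = 1/(-247559/2120) = -2120/247559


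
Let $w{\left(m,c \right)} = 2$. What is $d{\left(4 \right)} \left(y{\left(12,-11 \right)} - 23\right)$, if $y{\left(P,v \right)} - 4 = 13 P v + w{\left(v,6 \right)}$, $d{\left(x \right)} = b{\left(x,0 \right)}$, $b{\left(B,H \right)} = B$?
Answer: $-6932$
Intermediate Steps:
$d{\left(x \right)} = x$
$y{\left(P,v \right)} = 6 + 13 P v$ ($y{\left(P,v \right)} = 4 + \left(13 P v + 2\right) = 4 + \left(2 + 13 P v\right) = 6 + 13 P v$)
$d{\left(4 \right)} \left(y{\left(12,-11 \right)} - 23\right) = 4 \left(\left(6 + 13 \cdot 12 \left(-11\right)\right) - 23\right) = 4 \left(\left(6 - 1716\right) - 23\right) = 4 \left(-1710 - 23\right) = 4 \left(-1733\right) = -6932$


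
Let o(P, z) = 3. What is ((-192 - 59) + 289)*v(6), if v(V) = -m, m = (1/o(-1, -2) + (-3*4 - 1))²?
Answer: -54872/9 ≈ -6096.9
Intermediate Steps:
m = 1444/9 (m = (1/3 + (-3*4 - 1))² = (⅓ + (-12 - 1))² = (⅓ - 13)² = (-38/3)² = 1444/9 ≈ 160.44)
v(V) = -1444/9 (v(V) = -1*1444/9 = -1444/9)
((-192 - 59) + 289)*v(6) = ((-192 - 59) + 289)*(-1444/9) = (-251 + 289)*(-1444/9) = 38*(-1444/9) = -54872/9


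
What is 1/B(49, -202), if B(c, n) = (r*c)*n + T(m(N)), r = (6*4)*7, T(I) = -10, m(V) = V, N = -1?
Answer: -1/1662874 ≈ -6.0137e-7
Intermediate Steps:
r = 168 (r = 24*7 = 168)
B(c, n) = -10 + 168*c*n (B(c, n) = (168*c)*n - 10 = 168*c*n - 10 = -10 + 168*c*n)
1/B(49, -202) = 1/(-10 + 168*49*(-202)) = 1/(-10 - 1662864) = 1/(-1662874) = -1/1662874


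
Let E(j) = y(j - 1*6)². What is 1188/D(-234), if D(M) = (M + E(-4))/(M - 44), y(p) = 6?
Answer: 1668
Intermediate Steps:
E(j) = 36 (E(j) = 6² = 36)
D(M) = (36 + M)/(-44 + M) (D(M) = (M + 36)/(M - 44) = (36 + M)/(-44 + M))
1188/D(-234) = 1188/(((36 - 234)/(-44 - 234))) = 1188/((-198/(-278))) = 1188/((-1/278*(-198))) = 1188/(99/139) = 1188*(139/99) = 1668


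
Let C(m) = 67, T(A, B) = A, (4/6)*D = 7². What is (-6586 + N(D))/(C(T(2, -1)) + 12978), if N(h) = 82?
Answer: -6504/13045 ≈ -0.49858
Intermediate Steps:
D = 147/2 (D = (3/2)*7² = (3/2)*49 = 147/2 ≈ 73.500)
(-6586 + N(D))/(C(T(2, -1)) + 12978) = (-6586 + 82)/(67 + 12978) = -6504/13045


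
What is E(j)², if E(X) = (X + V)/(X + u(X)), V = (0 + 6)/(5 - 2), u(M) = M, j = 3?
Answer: 25/36 ≈ 0.69444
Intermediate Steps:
V = 2 (V = 6/3 = 6*(⅓) = 2)
E(X) = (2 + X)/(2*X) (E(X) = (X + 2)/(X + X) = (2 + X)/((2*X)) = (2 + X)*(1/(2*X)) = (2 + X)/(2*X))
E(j)² = ((½)*(2 + 3)/3)² = ((½)*(⅓)*5)² = (⅚)² = 25/36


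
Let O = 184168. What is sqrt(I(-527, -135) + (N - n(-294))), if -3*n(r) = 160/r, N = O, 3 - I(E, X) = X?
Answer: sqrt(81278866)/21 ≈ 429.31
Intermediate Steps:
I(E, X) = 3 - X
N = 184168
n(r) = -160/(3*r)
sqrt(I(-527, -135) + (N - n(-294))) = sqrt((3 - 1*(-135)) + (184168 - (-160)/(3*(-294)))) = sqrt((3 + 135) + (184168 - (-160)*(-1)/(3*294))) = sqrt(138 + (184168 - 1*80/441)) = sqrt(138 + (184168 - 80/441)) = sqrt(138 + 81218008/441) = sqrt(81278866/441) = sqrt(81278866)/21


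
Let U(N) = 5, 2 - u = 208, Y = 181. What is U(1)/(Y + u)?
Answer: -⅕ ≈ -0.20000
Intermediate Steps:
u = -206 (u = 2 - 1*208 = 2 - 208 = -206)
U(1)/(Y + u) = 5/(181 - 206) = 5/(-25) = 5*(-1/25) = -⅕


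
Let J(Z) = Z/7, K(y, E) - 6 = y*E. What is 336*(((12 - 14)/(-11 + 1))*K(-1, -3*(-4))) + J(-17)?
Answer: -14197/35 ≈ -405.63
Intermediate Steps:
K(y, E) = 6 + E*y (K(y, E) = 6 + y*E = 6 + E*y)
J(Z) = Z/7 (J(Z) = Z*(⅐) = Z/7)
336*(((12 - 14)/(-11 + 1))*K(-1, -3*(-4))) + J(-17) = 336*(((12 - 14)/(-11 + 1))*(6 - 3*(-4)*(-1))) + (⅐)*(-17) = 336*((-2/(-10))*(6 + 12*(-1))) - 17/7 = 336*((-2*(-⅒))*(6 - 12)) - 17/7 = 336*((⅕)*(-6)) - 17/7 = 336*(-6/5) - 17/7 = -2016/5 - 17/7 = -14197/35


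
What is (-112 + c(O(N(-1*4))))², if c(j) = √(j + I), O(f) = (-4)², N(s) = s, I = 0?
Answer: 11664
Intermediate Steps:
O(f) = 16
c(j) = √j (c(j) = √(j + 0) = √j)
(-112 + c(O(N(-1*4))))² = (-112 + √16)² = (-112 + 4)² = (-108)² = 11664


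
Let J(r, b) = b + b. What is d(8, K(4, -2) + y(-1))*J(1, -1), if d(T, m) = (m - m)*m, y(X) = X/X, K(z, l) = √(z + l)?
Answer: 0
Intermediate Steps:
J(r, b) = 2*b
K(z, l) = √(l + z)
y(X) = 1
d(T, m) = 0 (d(T, m) = 0*m = 0)
d(8, K(4, -2) + y(-1))*J(1, -1) = 0*(2*(-1)) = 0*(-2) = 0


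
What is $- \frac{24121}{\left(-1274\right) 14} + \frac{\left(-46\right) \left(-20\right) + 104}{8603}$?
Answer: $\frac{32253861}{21920444} \approx 1.4714$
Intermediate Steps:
$- \frac{24121}{\left(-1274\right) 14} + \frac{\left(-46\right) \left(-20\right) + 104}{8603} = - \frac{24121}{-17836} + \left(920 + 104\right) \frac{1}{8603} = \left(-24121\right) \left(- \frac{1}{17836}\right) + 1024 \cdot \frac{1}{8603} = \frac{24121}{17836} + \frac{1024}{8603} = \frac{32253861}{21920444}$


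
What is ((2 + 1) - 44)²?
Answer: 1681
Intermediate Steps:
((2 + 1) - 44)² = (3 - 44)² = (-41)² = 1681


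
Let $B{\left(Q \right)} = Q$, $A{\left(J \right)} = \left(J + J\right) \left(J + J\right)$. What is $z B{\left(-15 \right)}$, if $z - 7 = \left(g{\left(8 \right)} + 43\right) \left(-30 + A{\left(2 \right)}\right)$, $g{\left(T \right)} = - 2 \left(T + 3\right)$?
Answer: $4305$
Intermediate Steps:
$g{\left(T \right)} = -6 - 2 T$ ($g{\left(T \right)} = - 2 \left(3 + T\right) = -6 - 2 T$)
$A{\left(J \right)} = 4 J^{2}$ ($A{\left(J \right)} = 2 J 2 J = 4 J^{2}$)
$z = -287$ ($z = 7 + \left(\left(-6 - 16\right) + 43\right) \left(-30 + 4 \cdot 2^{2}\right) = 7 + \left(\left(-6 - 16\right) + 43\right) \left(-30 + 4 \cdot 4\right) = 7 + \left(-22 + 43\right) \left(-30 + 16\right) = 7 + 21 \left(-14\right) = 7 - 294 = -287$)
$z B{\left(-15 \right)} = \left(-287\right) \left(-15\right) = 4305$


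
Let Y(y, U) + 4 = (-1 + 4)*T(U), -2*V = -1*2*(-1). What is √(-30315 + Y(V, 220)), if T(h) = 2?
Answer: I*√30313 ≈ 174.11*I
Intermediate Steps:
V = -1 (V = -(-1*2)*(-1)/2 = -(-1)*(-1) = -½*2 = -1)
Y(y, U) = 2 (Y(y, U) = -4 + (-1 + 4)*2 = -4 + 3*2 = -4 + 6 = 2)
√(-30315 + Y(V, 220)) = √(-30315 + 2) = √(-30313) = I*√30313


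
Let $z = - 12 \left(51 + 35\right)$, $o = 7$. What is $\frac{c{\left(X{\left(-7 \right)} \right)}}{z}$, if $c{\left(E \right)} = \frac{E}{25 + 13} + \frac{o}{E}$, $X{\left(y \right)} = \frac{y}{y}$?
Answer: $- \frac{89}{13072} \approx -0.0068084$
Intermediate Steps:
$X{\left(y \right)} = 1$
$c{\left(E \right)} = \frac{7}{E} + \frac{E}{38}$ ($c{\left(E \right)} = \frac{E}{25 + 13} + \frac{7}{E} = \frac{E}{38} + \frac{7}{E} = \frac{7}{E} + \frac{E}{38}$)
$z = -1032$ ($z = \left(-12\right) 86 = -1032$)
$\frac{c{\left(X{\left(-7 \right)} \right)}}{z} = \frac{\frac{7}{1} + \frac{1}{38} \cdot 1}{-1032} = \left(7 \cdot 1 + \frac{1}{38}\right) \left(- \frac{1}{1032}\right) = \left(7 + \frac{1}{38}\right) \left(- \frac{1}{1032}\right) = \frac{267}{38} \left(- \frac{1}{1032}\right) = - \frac{89}{13072}$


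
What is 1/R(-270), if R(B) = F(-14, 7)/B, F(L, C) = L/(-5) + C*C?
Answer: -1350/259 ≈ -5.2124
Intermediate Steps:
F(L, C) = C² - L/5 (F(L, C) = -L/5 + C² = C² - L/5)
R(B) = 259/(5*B) (R(B) = (7² - ⅕*(-14))/B = (49 + 14/5)/B = 259/(5*B))
1/R(-270) = 1/((259/5)/(-270)) = 1/((259/5)*(-1/270)) = 1/(-259/1350) = -1350/259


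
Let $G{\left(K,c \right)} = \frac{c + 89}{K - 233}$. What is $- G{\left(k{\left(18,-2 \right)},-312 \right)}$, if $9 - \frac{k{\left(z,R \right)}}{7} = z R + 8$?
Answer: $\frac{223}{26} \approx 8.5769$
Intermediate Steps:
$k{\left(z,R \right)} = 7 - 7 R z$ ($k{\left(z,R \right)} = 63 - 7 \left(z R + 8\right) = 63 - 7 \left(R z + 8\right) = 63 - 7 \left(8 + R z\right) = 63 - \left(56 + 7 R z\right) = 7 - 7 R z$)
$G{\left(K,c \right)} = \frac{89 + c}{-233 + K}$
$- G{\left(k{\left(18,-2 \right)},-312 \right)} = - \frac{89 - 312}{-233 - \left(-7 - 252\right)} = - \frac{-223}{-233 + \left(7 + 252\right)} = - \frac{-223}{-233 + 259} = - \frac{-223}{26} = \left(-1\right) \left(- \frac{223}{26}\right) = \frac{223}{26}$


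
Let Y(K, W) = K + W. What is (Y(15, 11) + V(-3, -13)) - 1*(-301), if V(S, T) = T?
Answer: 314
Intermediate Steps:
(Y(15, 11) + V(-3, -13)) - 1*(-301) = ((15 + 11) - 13) - 1*(-301) = (26 - 13) + 301 = 13 + 301 = 314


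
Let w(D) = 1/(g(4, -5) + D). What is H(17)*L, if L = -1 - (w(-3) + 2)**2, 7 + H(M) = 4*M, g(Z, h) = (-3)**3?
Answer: -267241/900 ≈ -296.93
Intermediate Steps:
g(Z, h) = -27
H(M) = -7 + 4*M
w(D) = 1/(-27 + D)
L = -4381/900 (L = -1 - (1/(-27 - 3) + 2)**2 = -1 - (1/(-30) + 2)**2 = -1 - (-1/30 + 2)**2 = -1 - (59/30)**2 = -1 - 1*3481/900 = -1 - 3481/900 = -4381/900 ≈ -4.8678)
H(17)*L = (-7 + 4*17)*(-4381/900) = (-7 + 68)*(-4381/900) = 61*(-4381/900) = -267241/900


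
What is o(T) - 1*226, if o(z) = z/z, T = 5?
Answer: -225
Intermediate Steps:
o(z) = 1
o(T) - 1*226 = 1 - 1*226 = 1 - 226 = -225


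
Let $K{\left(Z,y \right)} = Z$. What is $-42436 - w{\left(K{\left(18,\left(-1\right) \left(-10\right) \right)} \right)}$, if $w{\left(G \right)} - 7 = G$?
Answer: $-42461$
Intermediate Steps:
$w{\left(G \right)} = 7 + G$
$-42436 - w{\left(K{\left(18,\left(-1\right) \left(-10\right) \right)} \right)} = -42436 - \left(7 + 18\right) = -42436 - 25 = -42461$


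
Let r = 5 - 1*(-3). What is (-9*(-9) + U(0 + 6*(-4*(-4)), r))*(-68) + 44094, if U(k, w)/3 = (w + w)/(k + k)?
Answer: 38569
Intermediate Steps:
r = 8 (r = 5 + 3 = 8)
U(k, w) = 3*w/k (U(k, w) = 3*((w + w)/(k + k)) = 3*((2*w)/((2*k))) = 3*((2*w)*(1/(2*k))) = 3*(w/k) = 3*w/k)
(-9*(-9) + U(0 + 6*(-4*(-4)), r))*(-68) + 44094 = (-9*(-9) + 3*8/(0 + 6*(-4*(-4))))*(-68) + 44094 = (81 + 3*8/(0 + 6*16))*(-68) + 44094 = (81 + 3*8/(0 + 96))*(-68) + 44094 = (81 + 3*8/96)*(-68) + 44094 = (81 + 3*8*(1/96))*(-68) + 44094 = (81 + ¼)*(-68) + 44094 = (325/4)*(-68) + 44094 = -5525 + 44094 = 38569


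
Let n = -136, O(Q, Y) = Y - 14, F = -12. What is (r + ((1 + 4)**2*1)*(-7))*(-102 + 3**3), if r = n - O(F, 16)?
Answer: 23475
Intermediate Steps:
O(Q, Y) = -14 + Y
r = -138 (r = -136 - (-14 + 16) = -136 - 1*2 = -136 - 2 = -138)
(r + ((1 + 4)**2*1)*(-7))*(-102 + 3**3) = (-138 + ((1 + 4)**2*1)*(-7))*(-102 + 3**3) = (-138 + (5**2*1)*(-7))*(-102 + 27) = (-138 + (25*1)*(-7))*(-75) = (-138 + 25*(-7))*(-75) = (-138 - 175)*(-75) = -313*(-75) = 23475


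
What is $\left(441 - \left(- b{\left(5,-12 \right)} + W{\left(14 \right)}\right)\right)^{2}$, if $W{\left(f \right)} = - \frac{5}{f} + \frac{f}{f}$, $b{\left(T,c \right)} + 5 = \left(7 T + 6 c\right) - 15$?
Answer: $\frac{28804689}{196} \approx 1.4696 \cdot 10^{5}$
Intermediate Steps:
$b{\left(T,c \right)} = -20 + 6 c + 7 T$ ($b{\left(T,c \right)} = -5 - \left(15 - 7 T - 6 c\right) = -5 + \left(-15 + 6 c + 7 T\right) = -20 + 6 c + 7 T$)
$W{\left(f \right)} = 1 - \frac{5}{f}$ ($W{\left(f \right)} = - \frac{5}{f} + 1 = 1 - \frac{5}{f}$)
$\left(441 - \left(- b{\left(5,-12 \right)} + W{\left(14 \right)}\right)\right)^{2} = \left(441 + \left(\left(-20 + 6 \left(-12\right) + 7 \cdot 5\right) - \frac{-5 + 14}{14}\right)\right)^{2} = \left(441 - \left(57 + \frac{1}{14} \cdot 9\right)\right)^{2} = \left(441 - \frac{807}{14}\right)^{2} = \left(\frac{5367}{14}\right)^{2} = \frac{28804689}{196}$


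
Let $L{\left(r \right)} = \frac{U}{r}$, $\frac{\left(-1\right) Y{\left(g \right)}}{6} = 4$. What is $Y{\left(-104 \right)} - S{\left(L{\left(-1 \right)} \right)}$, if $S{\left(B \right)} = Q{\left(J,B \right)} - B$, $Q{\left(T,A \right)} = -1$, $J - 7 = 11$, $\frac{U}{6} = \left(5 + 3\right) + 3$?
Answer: $-89$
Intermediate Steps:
$U = 66$ ($U = 6 \left(\left(5 + 3\right) + 3\right) = 6 \left(8 + 3\right) = 6 \cdot 11 = 66$)
$J = 18$ ($J = 7 + 11 = 18$)
$Y{\left(g \right)} = -24$ ($Y{\left(g \right)} = \left(-6\right) 4 = -24$)
$L{\left(r \right)} = \frac{66}{r}$
$S{\left(B \right)} = -1 - B$
$Y{\left(-104 \right)} - S{\left(L{\left(-1 \right)} \right)} = -24 - \left(-1 - \frac{66}{-1}\right) = -24 - \left(-1 - 66 \left(-1\right)\right) = -24 - \left(-1 - -66\right) = -24 - \left(-1 + 66\right) = -24 - 65 = -89$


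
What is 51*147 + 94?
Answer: 7591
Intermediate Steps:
51*147 + 94 = 7497 + 94 = 7591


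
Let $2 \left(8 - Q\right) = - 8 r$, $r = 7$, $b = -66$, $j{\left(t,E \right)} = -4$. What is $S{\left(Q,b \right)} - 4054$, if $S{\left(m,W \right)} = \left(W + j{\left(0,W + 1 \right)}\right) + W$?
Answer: $-4190$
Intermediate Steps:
$Q = 36$ ($Q = 8 - \frac{\left(-8\right) 7}{2} = 8 - -28 = 8 + 28 = 36$)
$S{\left(m,W \right)} = -4 + 2 W$ ($S{\left(m,W \right)} = \left(W - 4\right) + W = \left(-4 + W\right) + W = -4 + 2 W$)
$S{\left(Q,b \right)} - 4054 = \left(-4 + 2 \left(-66\right)\right) - 4054 = \left(-4 - 132\right) - 4054 = -136 - 4054 = -4190$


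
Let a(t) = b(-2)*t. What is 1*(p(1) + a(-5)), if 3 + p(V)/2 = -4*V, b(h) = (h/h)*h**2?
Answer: -34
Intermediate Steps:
b(h) = h**2 (b(h) = 1*h**2 = h**2)
p(V) = -6 - 8*V (p(V) = -6 + 2*(-4*V) = -6 - 8*V)
a(t) = 4*t (a(t) = (-2)**2*t = 4*t)
1*(p(1) + a(-5)) = 1*((-6 - 8*1) + 4*(-5)) = 1*((-6 - 8) - 20) = 1*(-14 - 20) = 1*(-34) = -34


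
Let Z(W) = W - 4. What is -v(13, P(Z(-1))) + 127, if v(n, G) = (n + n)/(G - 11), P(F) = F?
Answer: 1029/8 ≈ 128.63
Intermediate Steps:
Z(W) = -4 + W
v(n, G) = 2*n/(-11 + G) (v(n, G) = (2*n)/(-11 + G) = 2*n/(-11 + G))
-v(13, P(Z(-1))) + 127 = -2*13/(-11 + (-4 - 1)) + 127 = -2*13/(-11 - 5) + 127 = -2*13/(-16) + 127 = -2*13*(-1)/16 + 127 = -1*(-13/8) + 127 = 13/8 + 127 = 1029/8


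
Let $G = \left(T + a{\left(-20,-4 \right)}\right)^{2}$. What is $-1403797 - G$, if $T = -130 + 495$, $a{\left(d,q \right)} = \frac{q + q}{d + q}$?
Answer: $- \frac{13835389}{9} \approx -1.5373 \cdot 10^{6}$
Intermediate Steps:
$a{\left(d,q \right)} = \frac{2 q}{d + q}$
$T = 365$
$G = \frac{1201216}{9}$ ($G = \left(365 + 2 \left(-4\right) \frac{1}{-20 - 4}\right)^{2} = \left(365 + 2 \left(-4\right) \frac{1}{-24}\right)^{2} = \left(365 + 2 \left(-4\right) \left(- \frac{1}{24}\right)\right)^{2} = \left(365 + \frac{1}{3}\right)^{2} = \left(\frac{1096}{3}\right)^{2} = \frac{1201216}{9} \approx 1.3347 \cdot 10^{5}$)
$-1403797 - G = -1403797 - \frac{1201216}{9} = - \frac{13835389}{9}$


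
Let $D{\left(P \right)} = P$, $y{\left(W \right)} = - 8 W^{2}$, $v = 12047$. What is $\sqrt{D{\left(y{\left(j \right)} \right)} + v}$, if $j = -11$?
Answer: $3 \sqrt{1231} \approx 105.26$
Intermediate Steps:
$\sqrt{D{\left(y{\left(j \right)} \right)} + v} = \sqrt{- 8 \left(-11\right)^{2} + 12047} = \sqrt{\left(-8\right) 121 + 12047} = \sqrt{-968 + 12047} = \sqrt{11079} = 3 \sqrt{1231}$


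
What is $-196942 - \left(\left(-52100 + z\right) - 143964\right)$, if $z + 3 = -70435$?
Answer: $69560$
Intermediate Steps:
$z = -70438$ ($z = -3 - 70435 = -70438$)
$-196942 - \left(\left(-52100 + z\right) - 143964\right) = -196942 - \left(\left(-52100 - 70438\right) - 143964\right) = -196942 - \left(-122538 - 143964\right) = -196942 - -266502 = -196942 + 266502 = 69560$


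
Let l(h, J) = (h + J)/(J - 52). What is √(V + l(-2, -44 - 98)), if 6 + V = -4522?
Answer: 2*I*√10649242/97 ≈ 67.285*I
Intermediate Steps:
V = -4528 (V = -6 - 4522 = -4528)
l(h, J) = (J + h)/(-52 + J)
√(V + l(-2, -44 - 98)) = √(-4528 + ((-44 - 98) - 2)/(-52 + (-44 - 98))) = √(-4528 + (-142 - 2)/(-52 - 142)) = √(-4528 - 144/(-194)) = √(-4528 - 1/194*(-144)) = √(-4528 + 72/97) = √(-439144/97) = 2*I*√10649242/97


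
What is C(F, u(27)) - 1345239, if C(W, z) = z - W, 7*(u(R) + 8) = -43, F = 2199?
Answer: -9432165/7 ≈ -1.3475e+6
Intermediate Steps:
u(R) = -99/7 (u(R) = -8 + (⅐)*(-43) = -8 - 43/7 = -99/7)
C(F, u(27)) - 1345239 = (-99/7 - 1*2199) - 1345239 = (-99/7 - 2199) - 1345239 = -15492/7 - 1345239 = -9432165/7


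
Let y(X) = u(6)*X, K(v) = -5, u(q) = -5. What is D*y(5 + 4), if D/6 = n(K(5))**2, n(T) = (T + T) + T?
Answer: -60750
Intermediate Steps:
n(T) = 3*T (n(T) = 2*T + T = 3*T)
y(X) = -5*X
D = 1350 (D = 6*(3*(-5))**2 = 6*(-15)**2 = 6*225 = 1350)
D*y(5 + 4) = 1350*(-5*(5 + 4)) = 1350*(-5*9) = 1350*(-45) = -60750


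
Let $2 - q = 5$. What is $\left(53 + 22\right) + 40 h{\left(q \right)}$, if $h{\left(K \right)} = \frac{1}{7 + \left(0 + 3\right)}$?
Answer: $79$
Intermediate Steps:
$q = -3$ ($q = 2 - 5 = -3$)
$h{\left(K \right)} = \frac{1}{10}$ ($h{\left(K \right)} = \frac{1}{7 + 3} = \frac{1}{10}$)
$\left(53 + 22\right) + 40 h{\left(q \right)} = \left(53 + 22\right) + 40 \cdot \frac{1}{10} = 75 + 4 = 79$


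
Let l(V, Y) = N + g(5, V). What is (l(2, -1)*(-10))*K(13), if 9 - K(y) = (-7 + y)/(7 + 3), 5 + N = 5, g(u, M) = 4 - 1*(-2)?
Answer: -504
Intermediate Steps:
g(u, M) = 6 (g(u, M) = 4 + 2 = 6)
N = 0 (N = -5 + 5 = 0)
l(V, Y) = 6 (l(V, Y) = 0 + 6 = 6)
K(y) = 97/10 - y/10 (K(y) = 9 - (-7 + y)/(7 + 3) = 9 - (-7 + y)/10 = 9 - (-7/10 + y/10) = 9 + (7/10 - y/10) = 97/10 - y/10)
(l(2, -1)*(-10))*K(13) = (6*(-10))*(97/10 - ⅒*13) = -60*(97/10 - 13/10) = -60*42/5 = -504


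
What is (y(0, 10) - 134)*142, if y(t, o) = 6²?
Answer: -13916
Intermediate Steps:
y(t, o) = 36
(y(0, 10) - 134)*142 = (36 - 134)*142 = -98*142 = -13916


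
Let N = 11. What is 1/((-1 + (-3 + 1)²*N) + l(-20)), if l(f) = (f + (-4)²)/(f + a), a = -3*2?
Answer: 13/561 ≈ 0.023173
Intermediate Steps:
a = -6
l(f) = (16 + f)/(-6 + f) (l(f) = (f + (-4)²)/(f - 6) = (f + 16)/(-6 + f) = (16 + f)/(-6 + f))
1/((-1 + (-3 + 1)²*N) + l(-20)) = 1/((-1 + (-3 + 1)²*11) + (16 - 20)/(-6 - 20)) = 1/((-1 + (-2)²*11) - 4/(-26)) = 1/((-1 + 4*11) - 1/26*(-4)) = 1/((-1 + 44) + 2/13) = 1/(43 + 2/13) = 1/(561/13) = 13/561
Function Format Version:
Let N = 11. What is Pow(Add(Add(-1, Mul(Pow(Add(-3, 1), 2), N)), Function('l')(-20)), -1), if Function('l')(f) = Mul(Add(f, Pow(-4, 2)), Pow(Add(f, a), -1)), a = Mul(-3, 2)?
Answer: Rational(13, 561) ≈ 0.023173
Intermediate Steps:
a = -6
Function('l')(f) = Mul(Pow(Add(-6, f), -1), Add(16, f)) (Function('l')(f) = Mul(Add(f, Pow(-4, 2)), Pow(Add(f, -6), -1)) = Mul(Add(f, 16), Pow(Add(-6, f), -1)) = Mul(Add(16, f), Pow(Add(-6, f), -1)) = Mul(Pow(Add(-6, f), -1), Add(16, f)))
Pow(Add(Add(-1, Mul(Pow(Add(-3, 1), 2), N)), Function('l')(-20)), -1) = Pow(Add(Add(-1, Mul(Pow(Add(-3, 1), 2), 11)), Mul(Pow(Add(-6, -20), -1), Add(16, -20))), -1) = Pow(Add(Add(-1, Mul(Pow(-2, 2), 11)), Mul(Pow(-26, -1), -4)), -1) = Pow(Add(Add(-1, Mul(4, 11)), Mul(Rational(-1, 26), -4)), -1) = Pow(Add(Add(-1, 44), Rational(2, 13)), -1) = Pow(Add(43, Rational(2, 13)), -1) = Pow(Rational(561, 13), -1) = Rational(13, 561)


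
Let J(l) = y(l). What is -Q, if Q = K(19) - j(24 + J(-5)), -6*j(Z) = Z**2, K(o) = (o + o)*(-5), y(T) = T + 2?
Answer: 233/2 ≈ 116.50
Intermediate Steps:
y(T) = 2 + T
K(o) = -10*o (K(o) = (2*o)*(-5) = -10*o)
J(l) = 2 + l
j(Z) = -Z**2/6
Q = -233/2 (Q = -10*19 - (-1)*(24 + (2 - 5))**2/6 = -190 - (-1)*(24 - 3)**2/6 = -190 - (-1)*21**2/6 = -190 - (-1)*441/6 = -190 - 1*(-147/2) = -190 + 147/2 = -233/2 ≈ -116.50)
-Q = -1*(-233/2) = 233/2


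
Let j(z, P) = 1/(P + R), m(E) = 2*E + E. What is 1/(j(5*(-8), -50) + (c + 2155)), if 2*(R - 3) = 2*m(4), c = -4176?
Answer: -35/70736 ≈ -0.00049480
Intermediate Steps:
m(E) = 3*E
R = 15 (R = 3 + (2*(3*4))/2 = 3 + (2*12)/2 = 3 + (½)*24 = 3 + 12 = 15)
j(z, P) = 1/(15 + P) (j(z, P) = 1/(P + 15) = 1/(15 + P))
1/(j(5*(-8), -50) + (c + 2155)) = 1/(1/(15 - 50) + (-4176 + 2155)) = 1/(1/(-35) - 2021) = 1/(-1/35 - 2021) = 1/(-70736/35) = -35/70736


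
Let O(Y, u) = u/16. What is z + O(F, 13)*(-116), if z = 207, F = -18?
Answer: 451/4 ≈ 112.75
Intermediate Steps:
O(Y, u) = u/16 (O(Y, u) = u*(1/16) = u/16)
z + O(F, 13)*(-116) = 207 + ((1/16)*13)*(-116) = 207 + (13/16)*(-116) = 207 - 377/4 = 451/4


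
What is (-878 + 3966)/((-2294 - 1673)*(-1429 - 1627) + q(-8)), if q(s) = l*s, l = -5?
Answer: 386/1515399 ≈ 0.00025472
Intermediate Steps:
q(s) = -5*s
(-878 + 3966)/((-2294 - 1673)*(-1429 - 1627) + q(-8)) = (-878 + 3966)/((-2294 - 1673)*(-1429 - 1627) - 5*(-8)) = 3088/(-3967*(-3056) + 40) = 3088/(12123152 + 40) = 3088/12123192 = 3088*(1/12123192) = 386/1515399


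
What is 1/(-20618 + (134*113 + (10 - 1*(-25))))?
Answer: -1/5441 ≈ -0.00018379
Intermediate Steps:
1/(-20618 + (134*113 + (10 - 1*(-25)))) = 1/(-20618 + (15142 + (10 + 25))) = 1/(-20618 + (15142 + 35)) = 1/(-20618 + 15177) = 1/(-5441) = -1/5441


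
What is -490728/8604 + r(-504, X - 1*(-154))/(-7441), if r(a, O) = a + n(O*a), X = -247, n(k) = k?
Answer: -48219730/762171 ≈ -63.266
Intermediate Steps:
r(a, O) = a + O*a
-490728/8604 + r(-504, X - 1*(-154))/(-7441) = -490728/8604 - 504*(1 + (-247 - 1*(-154)))/(-7441) = -490728*1/8604 - 504*(1 + (-247 + 154))*(-1/7441) = -40894/717 - 504*(1 - 93)*(-1/7441) = -40894/717 - 504*(-92)*(-1/7441) = -40894/717 + 46368*(-1/7441) = -40894/717 - 6624/1063 = -48219730/762171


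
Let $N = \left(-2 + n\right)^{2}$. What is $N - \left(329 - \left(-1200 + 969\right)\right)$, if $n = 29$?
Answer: $169$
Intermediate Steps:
$N = 729$ ($N = \left(-2 + 29\right)^{2} = 27^{2} = 729$)
$N - \left(329 - \left(-1200 + 969\right)\right) = 729 - \left(329 - \left(-1200 + 969\right)\right) = 729 - \left(329 - -231\right) = 729 - \left(329 + 231\right) = 729 - 560 = 169$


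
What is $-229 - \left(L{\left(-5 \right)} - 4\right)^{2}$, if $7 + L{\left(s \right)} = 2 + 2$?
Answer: $-278$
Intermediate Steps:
$L{\left(s \right)} = -3$ ($L{\left(s \right)} = -7 + \left(2 + 2\right) = -7 + 4 = -3$)
$-229 - \left(L{\left(-5 \right)} - 4\right)^{2} = -229 - \left(-3 - 4\right)^{2} = -229 - \left(-7\right)^{2} = -229 - 49 = -278$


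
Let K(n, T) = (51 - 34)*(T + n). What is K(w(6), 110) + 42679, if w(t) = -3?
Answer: 44498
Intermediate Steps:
K(n, T) = 17*T + 17*n (K(n, T) = 17*(T + n) = 17*T + 17*n)
K(w(6), 110) + 42679 = (17*110 + 17*(-3)) + 42679 = (1870 - 51) + 42679 = 1819 + 42679 = 44498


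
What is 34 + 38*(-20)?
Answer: -726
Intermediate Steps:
34 + 38*(-20) = 34 - 760 = -726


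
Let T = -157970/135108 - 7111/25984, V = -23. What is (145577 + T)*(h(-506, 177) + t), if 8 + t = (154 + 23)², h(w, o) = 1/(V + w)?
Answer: 88205479637447086423/19345123728 ≈ 4.5596e+9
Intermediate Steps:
h(w, o) = 1/(-23 + w)
T = -1266361367/877661568 (T = -157970*1/135108 - 7111*1/25984 = -78985/67554 - 7111/25984 = -1266361367/877661568 ≈ -1.4429)
t = 31321 (t = -8 + (154 + 23)² = -8 + 177² = -8 + 31329 = 31321)
(145577 + T)*(h(-506, 177) + t) = (145577 - 1266361367/877661568)*(1/(-23 - 506) + 31321) = 127766071723369*(1/(-529) + 31321)/877661568 = 127766071723369*(-1/529 + 31321)/877661568 = (127766071723369/877661568)*(16568808/529) = 88205479637447086423/19345123728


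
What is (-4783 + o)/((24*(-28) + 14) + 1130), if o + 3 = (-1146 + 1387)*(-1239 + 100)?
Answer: -279285/472 ≈ -591.71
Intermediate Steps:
o = -274502 (o = -3 + (-1146 + 1387)*(-1239 + 100) = -3 + 241*(-1139) = -3 - 274499 = -274502)
(-4783 + o)/((24*(-28) + 14) + 1130) = (-4783 - 274502)/((24*(-28) + 14) + 1130) = -279285/((-672 + 14) + 1130) = -279285/(-658 + 1130) = -279285/472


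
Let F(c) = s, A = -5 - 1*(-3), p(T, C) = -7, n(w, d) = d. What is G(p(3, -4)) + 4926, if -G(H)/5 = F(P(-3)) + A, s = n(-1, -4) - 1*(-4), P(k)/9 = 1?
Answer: 4936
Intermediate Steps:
P(k) = 9 (P(k) = 9*1 = 9)
s = 0 (s = -4 - 1*(-4) = -4 + 4 = 0)
A = -2 (A = -5 + 3 = -2)
F(c) = 0
G(H) = 10 (G(H) = -5*(0 - 2) = -5*(-2) = 10)
G(p(3, -4)) + 4926 = 10 + 4926 = 4936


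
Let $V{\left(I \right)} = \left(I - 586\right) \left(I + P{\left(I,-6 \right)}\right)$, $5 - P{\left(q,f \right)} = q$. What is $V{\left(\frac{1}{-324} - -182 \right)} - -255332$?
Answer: $\frac{82073083}{324} \approx 2.5331 \cdot 10^{5}$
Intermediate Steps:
$P{\left(q,f \right)} = 5 - q$
$V{\left(I \right)} = -2930 + 5 I$ ($V{\left(I \right)} = \left(I - 586\right) \left(I - \left(-5 + I\right)\right) = \left(-586 + I\right) 5 = -2930 + 5 I$)
$V{\left(\frac{1}{-324} - -182 \right)} - -255332 = \left(-2930 + 5 \left(\frac{1}{-324} - -182\right)\right) - -255332 = \left(-2930 + 5 \left(- \frac{1}{324} + 182\right)\right) + 255332 = \left(-2930 + 5 \cdot \frac{58967}{324}\right) + 255332 = \left(-2930 + \frac{294835}{324}\right) + 255332 = - \frac{654485}{324} + 255332 = \frac{82073083}{324}$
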